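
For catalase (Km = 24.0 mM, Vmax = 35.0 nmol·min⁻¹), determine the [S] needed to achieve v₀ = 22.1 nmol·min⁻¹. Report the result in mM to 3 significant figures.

41.1 mM

Rearranging v = Vmax[S]/(Km+[S]) gives [S] = Km·v/(Vmax − v).
[S] = 24.0 × 22.1 / (35.0 − 22.1) = 530.4/12.90 = 41.1 mM.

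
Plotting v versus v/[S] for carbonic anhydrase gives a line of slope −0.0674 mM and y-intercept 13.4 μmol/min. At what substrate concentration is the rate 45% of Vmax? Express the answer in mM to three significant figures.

0.0551 mM

The Eadie–Hofstee slope gives Km = 0.0674 mM (slope = −Km).
v/Vmax = [S]/(Km+[S]) = 0.45 ⇒ [S] = Km·0.45/(1−0.45) = 0.0674 × 0.8182 = 0.0551 mM.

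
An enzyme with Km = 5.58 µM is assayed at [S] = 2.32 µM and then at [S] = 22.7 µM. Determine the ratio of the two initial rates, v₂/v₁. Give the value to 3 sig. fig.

2.73

Since Vmax cancels, v₂/v₁ = [S]₂(Km+[S]₁) / [S]₁(Km+[S]₂).
= 22.7×(5.58+2.32) / (2.32×(5.58+22.7)) = 179.3/65.61 = 2.73.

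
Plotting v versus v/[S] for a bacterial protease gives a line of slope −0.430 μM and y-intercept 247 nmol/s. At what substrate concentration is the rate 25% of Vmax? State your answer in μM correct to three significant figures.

0.143 μM

The Eadie–Hofstee slope gives Km = 0.430 μM (slope = −Km).
v/Vmax = [S]/(Km+[S]) = 0.25 ⇒ [S] = Km·0.25/(1−0.25) = 0.430 × 0.3333 = 0.143 μM.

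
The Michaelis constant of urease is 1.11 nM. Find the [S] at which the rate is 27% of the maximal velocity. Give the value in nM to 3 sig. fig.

v/Vmax = [S]/(Km+[S]) = 0.27, so [S] = Km·0.27/(1 − 0.27) = 1.11 × 0.3699.
[S] = 0.411 nM.

0.411 nM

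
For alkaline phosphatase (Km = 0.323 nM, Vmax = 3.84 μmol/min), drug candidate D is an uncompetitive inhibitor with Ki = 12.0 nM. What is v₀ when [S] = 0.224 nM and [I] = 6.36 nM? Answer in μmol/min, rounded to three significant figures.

1.29 μmol/min

With α = 1 + [I]/Ki = 1 + 6.36/12.0 = 1.530, the uncompetitive rate law is v = (Vmax/α)·[S] / (Km/α + [S]).
v = (3.84/1.530)×0.224 / (0.323/1.530 + 0.224) = 0.5622/0.4351 = 1.29 μmol/min.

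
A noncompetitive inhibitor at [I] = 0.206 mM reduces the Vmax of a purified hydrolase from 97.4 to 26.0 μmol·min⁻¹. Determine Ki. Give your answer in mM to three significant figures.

0.0750 mM

Noncompetitive: Vmax,app = Vmax/α with α = 1 + [I]/Ki.
α = Vmax/Vmax,app = 97.4/26.0 = 3.746.
Ki = [I]/(α − 1) = 0.206/2.746 = 0.0750 mM.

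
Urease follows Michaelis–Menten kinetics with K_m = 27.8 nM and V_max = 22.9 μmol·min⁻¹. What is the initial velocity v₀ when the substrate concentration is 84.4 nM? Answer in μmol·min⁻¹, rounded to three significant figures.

17.2 μmol·min⁻¹

v = Vmax·[S]/(Km + [S]) = 22.9 × 84.4 / (27.8 + 84.4)
  = 1933 / 112.2 = 17.2 μmol·min⁻¹.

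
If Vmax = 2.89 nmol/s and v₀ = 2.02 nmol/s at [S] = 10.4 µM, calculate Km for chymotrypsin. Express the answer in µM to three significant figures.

4.48 µM

v/Vmax = 2.02/2.89 = 0.6990 = [S]/(Km+[S]).
So Km + [S] = [S]/0.6990 = 14.88 µM, giving Km = 14.88 − 10.4 = 4.48 µM.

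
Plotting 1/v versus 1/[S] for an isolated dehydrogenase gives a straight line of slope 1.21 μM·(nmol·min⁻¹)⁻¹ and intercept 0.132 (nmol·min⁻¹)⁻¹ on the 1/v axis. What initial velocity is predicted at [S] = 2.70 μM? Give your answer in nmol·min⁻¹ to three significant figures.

1.72 nmol·min⁻¹

The y-intercept is 1/Vmax, so Vmax = 1/0.132 = 7.58 nmol·min⁻¹.
The slope is Km/Vmax, so Km = 1.21 × 7.58 = 9.17 μM.
Then v = 7.58 × 2.70/(9.17 + 2.70) = 1.72 nmol·min⁻¹.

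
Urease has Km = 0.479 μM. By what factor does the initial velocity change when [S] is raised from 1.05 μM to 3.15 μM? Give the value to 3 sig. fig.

1.26

Since Vmax cancels, v₂/v₁ = [S]₂(Km+[S]₁) / [S]₁(Km+[S]₂).
= 3.15×(0.479+1.05) / (1.05×(0.479+3.15)) = 4.816/3.810 = 1.26.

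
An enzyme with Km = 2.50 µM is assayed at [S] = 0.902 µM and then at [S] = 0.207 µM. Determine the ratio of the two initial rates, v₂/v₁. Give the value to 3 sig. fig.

0.288

The fractional saturations are [S]/(Km+[S]) = 0.902/3.402 = 0.2651 and 0.207/2.707 = 0.07647.
v₂/v₁ is just their ratio: 0.07647/0.2651 = 0.288.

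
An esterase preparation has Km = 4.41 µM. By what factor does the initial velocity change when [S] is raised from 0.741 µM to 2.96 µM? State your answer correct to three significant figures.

Since Vmax cancels, v₂/v₁ = [S]₂(Km+[S]₁) / [S]₁(Km+[S]₂).
= 2.96×(4.41+0.741) / (0.741×(4.41+2.96)) = 15.25/5.461 = 2.79.

2.79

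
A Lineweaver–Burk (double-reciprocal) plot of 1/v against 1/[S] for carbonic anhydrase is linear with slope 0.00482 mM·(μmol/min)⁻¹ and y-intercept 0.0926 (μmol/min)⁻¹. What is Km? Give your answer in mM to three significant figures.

0.0521 mM

y-intercept = 1/Vmax ⇒ Vmax = 10.8 μmol/min; slope = Km/Vmax ⇒ Km = slope × Vmax.
Km = 0.00482 × 10.8 = 0.0521 mM.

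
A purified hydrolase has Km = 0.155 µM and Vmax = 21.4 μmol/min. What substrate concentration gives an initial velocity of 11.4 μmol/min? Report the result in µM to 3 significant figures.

0.177 µM

Rearranging v = Vmax[S]/(Km+[S]) gives [S] = Km·v/(Vmax − v).
[S] = 0.155 × 11.4 / (21.4 − 11.4) = 1.767/10.00 = 0.177 µM.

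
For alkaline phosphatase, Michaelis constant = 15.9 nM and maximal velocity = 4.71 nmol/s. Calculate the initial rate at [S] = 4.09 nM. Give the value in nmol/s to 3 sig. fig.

[S]/(Km+[S]) = 4.09/19.99 = 0.2046, the fractional saturation.
v = 0.2046 × Vmax = 0.2046 × 4.71 = 0.964 nmol/s.

0.964 nmol/s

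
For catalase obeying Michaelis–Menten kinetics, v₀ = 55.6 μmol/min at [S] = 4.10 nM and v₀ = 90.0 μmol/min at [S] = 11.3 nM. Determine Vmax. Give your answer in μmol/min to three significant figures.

From v = Vmax[S]/(Km+[S]), each point gives Vmax = v(Km+[S])/[S].
Equating: 55.6(Km+4.10)/4.10 = 90.0(Km+11.3)/11.3.
13.56·Km + 55.6 = 7.965·Km + 90.0, so (13.56 − 7.965)·Km = 90.0 − 55.6.
Km = 34.40/5.596 = 6.15 nM; then Vmax = 55.6(6.15+4.10)/4.10 = 139 μmol/min.

139 μmol/min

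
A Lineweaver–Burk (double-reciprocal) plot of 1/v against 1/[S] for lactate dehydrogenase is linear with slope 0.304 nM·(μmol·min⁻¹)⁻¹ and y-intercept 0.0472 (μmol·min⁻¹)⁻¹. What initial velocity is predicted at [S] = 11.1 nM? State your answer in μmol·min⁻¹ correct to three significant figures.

13.4 μmol·min⁻¹

The y-intercept is 1/Vmax, so Vmax = 1/0.0472 = 21.2 μmol·min⁻¹.
The slope is Km/Vmax, so Km = 0.304 × 21.2 = 6.44 nM.
Then v = 21.2 × 11.1/(6.44 + 11.1) = 13.4 μmol·min⁻¹.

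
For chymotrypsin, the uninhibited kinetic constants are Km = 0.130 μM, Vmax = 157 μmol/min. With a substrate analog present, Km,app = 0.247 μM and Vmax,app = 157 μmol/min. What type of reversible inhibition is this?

competitive

Km increases (0.130 → 0.247 μM) while Vmax is unchanged — the hallmark of competitive inhibition.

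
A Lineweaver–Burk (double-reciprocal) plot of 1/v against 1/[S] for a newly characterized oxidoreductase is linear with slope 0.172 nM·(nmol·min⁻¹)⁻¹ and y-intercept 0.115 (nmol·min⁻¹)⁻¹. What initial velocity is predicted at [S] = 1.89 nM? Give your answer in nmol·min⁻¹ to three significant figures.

4.85 nmol·min⁻¹

The y-intercept is 1/Vmax, so Vmax = 1/0.115 = 8.70 nmol·min⁻¹.
The slope is Km/Vmax, so Km = 0.172 × 8.70 = 1.50 nM.
Then v = 8.70 × 1.89/(1.50 + 1.89) = 4.85 nmol·min⁻¹.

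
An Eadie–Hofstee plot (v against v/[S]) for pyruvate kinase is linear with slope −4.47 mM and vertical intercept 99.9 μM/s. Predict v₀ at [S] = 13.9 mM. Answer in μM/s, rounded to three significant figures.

75.6 μM/s

In the Eadie–Hofstee form v = Vmax − Km·(v/[S]), the slope is −Km and the intercept is Vmax, so Km = 4.47 mM and Vmax = 99.9 μM/s.
v = 99.9 × 13.9/(4.47 + 13.9) = 75.6 μM/s.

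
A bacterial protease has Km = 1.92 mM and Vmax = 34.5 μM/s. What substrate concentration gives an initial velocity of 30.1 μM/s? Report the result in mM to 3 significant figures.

13.1 mM

The required fractional saturation is v/Vmax = 30.1/34.5 = 0.8725.
Then [S]/(Km+[S]) = 0.8725 ⇒ [S] = 1.92 × 0.8725/(1 − 0.8725) = 13.1 mM.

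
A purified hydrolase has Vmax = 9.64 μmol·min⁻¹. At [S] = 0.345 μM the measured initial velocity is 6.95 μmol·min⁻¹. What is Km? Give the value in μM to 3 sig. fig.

v/Vmax = 6.95/9.64 = 0.7210 = [S]/(Km+[S]).
So Km + [S] = [S]/0.7210 = 0.4785 μM, giving Km = 0.4785 − 0.345 = 0.134 μM.

0.134 μM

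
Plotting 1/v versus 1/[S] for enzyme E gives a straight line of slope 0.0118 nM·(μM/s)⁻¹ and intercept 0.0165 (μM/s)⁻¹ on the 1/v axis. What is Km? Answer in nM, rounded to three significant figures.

y-intercept = 1/Vmax ⇒ Vmax = 60.6 μM/s; slope = Km/Vmax ⇒ Km = slope × Vmax.
Km = 0.0118 × 60.6 = 0.715 nM.

0.715 nM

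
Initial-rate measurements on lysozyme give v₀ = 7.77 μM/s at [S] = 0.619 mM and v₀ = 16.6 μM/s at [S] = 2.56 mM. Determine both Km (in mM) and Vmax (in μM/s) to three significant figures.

In reciprocal form, 1/v = (Km/Vmax)·(1/[S]) + 1/Vmax. The two points give (1/[S], 1/v) = (1.616, 0.1287) and (0.3906, 0.06024).
Slope = (0.1287 − 0.06024)/(1.616 − 0.3906) = 0.05589; intercept = 0.1287 − 0.05589×1.616 = 0.03841.
Vmax = 1/intercept = 26.0 μM/s; Km = slope × Vmax = 0.05589 × 26.0 = 1.46 mM.

Km = 1.46 mM; Vmax = 26.0 μM/s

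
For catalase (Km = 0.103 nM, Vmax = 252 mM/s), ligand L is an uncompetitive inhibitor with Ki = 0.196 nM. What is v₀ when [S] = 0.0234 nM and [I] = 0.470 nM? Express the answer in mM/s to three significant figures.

With α = 1 + [I]/Ki = 1 + 0.470/0.196 = 3.398, the uncompetitive rate law is v = (Vmax/α)·[S] / (Km/α + [S]).
v = (252/3.398)×0.0234 / (0.103/3.398 + 0.0234) = 1.735/0.05371 = 32.3 mM/s.

32.3 mM/s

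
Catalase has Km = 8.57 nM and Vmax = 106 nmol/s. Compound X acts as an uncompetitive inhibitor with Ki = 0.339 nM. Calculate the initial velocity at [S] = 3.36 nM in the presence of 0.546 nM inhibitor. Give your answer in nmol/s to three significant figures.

20.5 nmol/s

α = 1 + [I]/Ki = 1 + 0.546/0.339 = 2.611.
For an uncompetitive inhibitor, both parameters are divided by α, giving Vmax/α and Km/α: Km,app = 3.28 nM, Vmax,app = 40.6 nmol/s.
v = Vmax,app·[S]/(Km,app + [S]) = 40.6 × 3.36/(3.28 + 3.36) = 20.5 nmol/s.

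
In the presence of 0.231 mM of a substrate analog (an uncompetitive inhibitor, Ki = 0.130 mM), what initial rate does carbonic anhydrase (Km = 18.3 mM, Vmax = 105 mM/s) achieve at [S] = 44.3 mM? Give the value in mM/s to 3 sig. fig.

32.9 mM/s

α = 1 + [I]/Ki = 1 + 0.231/0.130 = 2.777.
For an uncompetitive inhibitor, both parameters are divided by α, giving Vmax/α and Km/α: Km,app = 6.59 mM, Vmax,app = 37.8 mM/s.
v = Vmax,app·[S]/(Km,app + [S]) = 37.8 × 44.3/(6.59 + 44.3) = 32.9 mM/s.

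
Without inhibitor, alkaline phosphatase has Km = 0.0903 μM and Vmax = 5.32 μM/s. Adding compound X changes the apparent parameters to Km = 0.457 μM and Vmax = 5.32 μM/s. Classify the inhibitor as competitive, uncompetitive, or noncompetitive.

competitive

Km increases (0.0903 → 0.457 μM) while Vmax is unchanged — the hallmark of competitive inhibition.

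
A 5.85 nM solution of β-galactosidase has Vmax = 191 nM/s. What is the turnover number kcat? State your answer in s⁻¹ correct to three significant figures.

32.6 s⁻¹

kcat = Vmax/[E]total = 191 nM/s / 5.85 nM = 32.6 s⁻¹.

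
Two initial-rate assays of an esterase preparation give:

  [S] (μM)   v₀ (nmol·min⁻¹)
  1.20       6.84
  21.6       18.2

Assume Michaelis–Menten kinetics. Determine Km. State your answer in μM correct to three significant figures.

From v = Vmax[S]/(Km+[S]), each point gives Vmax = v(Km+[S])/[S].
Equating: 6.84(Km+1.20)/1.20 = 18.2(Km+21.6)/21.6.
5.700·Km + 6.84 = 0.8426·Km + 18.2, so (5.700 − 0.8426)·Km = 18.2 − 6.84.
Km = 11.36/4.857 = 2.34 μM; then Vmax = 6.84(2.34+1.20)/1.20 = 20.2 nmol·min⁻¹.

2.34 μM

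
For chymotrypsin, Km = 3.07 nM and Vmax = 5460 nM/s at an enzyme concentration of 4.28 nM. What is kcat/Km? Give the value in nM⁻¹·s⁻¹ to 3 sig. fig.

kcat = Vmax/[E]total = 5460/4.28 = 1280 s⁻¹.
kcat/Km = 1280/3.07 = 416 nM⁻¹·s⁻¹.

416 nM⁻¹·s⁻¹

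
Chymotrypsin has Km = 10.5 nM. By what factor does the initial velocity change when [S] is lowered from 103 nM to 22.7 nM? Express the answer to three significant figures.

Since Vmax cancels, v₂/v₁ = [S]₂(Km+[S]₁) / [S]₁(Km+[S]₂).
= 22.7×(10.5+103) / (103×(10.5+22.7)) = 2576/3420 = 0.753.

0.753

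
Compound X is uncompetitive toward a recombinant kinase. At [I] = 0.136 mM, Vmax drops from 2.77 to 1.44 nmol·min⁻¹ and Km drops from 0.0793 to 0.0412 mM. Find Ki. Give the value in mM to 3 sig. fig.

0.147 mM

Uncompetitive: Vmax,app = Vmax/α (and Km,app = Km/α) with α = 1 + [I]/Ki.
α = Vmax/Vmax,app = 2.77/1.44 = 1.924.
Since α = 1 + [I]/Ki, [I]/Ki = 1.924 − 1 = 0.9236 and Ki = 0.136/0.9236 = 0.147 mM.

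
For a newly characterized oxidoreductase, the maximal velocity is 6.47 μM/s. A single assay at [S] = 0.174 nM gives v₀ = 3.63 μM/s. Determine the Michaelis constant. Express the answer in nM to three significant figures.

0.136 nM

v/Vmax = 3.63/6.47 = 0.5611 = [S]/(Km+[S]).
So Km + [S] = [S]/0.5611 = 0.3101 nM, giving Km = 0.3101 − 0.174 = 0.136 nM.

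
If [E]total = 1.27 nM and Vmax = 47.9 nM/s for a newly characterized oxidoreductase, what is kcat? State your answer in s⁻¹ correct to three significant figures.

37.7 s⁻¹

kcat = Vmax/[E]total = 47.9 nM/s / 1.27 nM = 37.7 s⁻¹.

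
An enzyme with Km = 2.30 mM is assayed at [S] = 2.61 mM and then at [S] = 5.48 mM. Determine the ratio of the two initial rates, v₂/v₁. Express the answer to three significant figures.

1.33

Since Vmax cancels, v₂/v₁ = [S]₂(Km+[S]₁) / [S]₁(Km+[S]₂).
= 5.48×(2.30+2.61) / (2.61×(2.30+5.48)) = 26.91/20.31 = 1.33.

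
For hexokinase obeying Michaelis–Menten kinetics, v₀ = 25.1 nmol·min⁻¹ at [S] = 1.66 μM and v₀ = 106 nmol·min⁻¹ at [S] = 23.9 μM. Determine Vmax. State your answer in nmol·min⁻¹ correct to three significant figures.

140 nmol·min⁻¹

In reciprocal form, 1/v = (Km/Vmax)·(1/[S]) + 1/Vmax. The two points give (1/[S], 1/v) = (0.6024, 0.03984) and (0.04184, 0.009434).
Slope = (0.03984 − 0.009434)/(0.6024 − 0.04184) = 0.05424; intercept = 0.03984 − 0.05424×0.6024 = 0.007164.
Vmax = 1/intercept = 140 nmol·min⁻¹; Km = slope × Vmax = 0.05424 × 140 = 7.57 μM.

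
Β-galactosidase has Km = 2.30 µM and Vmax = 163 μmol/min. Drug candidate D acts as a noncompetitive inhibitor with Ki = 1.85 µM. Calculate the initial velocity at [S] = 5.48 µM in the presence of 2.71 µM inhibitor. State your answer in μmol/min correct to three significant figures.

With α = 1 + [I]/Ki = 1 + 2.71/1.85 = 2.465, the noncompetitive rate law is v = (Vmax/α)·[S] / (Km + [S]).
v = (163/2.465)×5.48 / (2.30 + 5.48) = 362.4/7.780 = 46.6 μmol/min.

46.6 μmol/min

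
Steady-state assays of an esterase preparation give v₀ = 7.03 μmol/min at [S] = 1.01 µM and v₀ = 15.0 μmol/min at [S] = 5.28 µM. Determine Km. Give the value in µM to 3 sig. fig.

1.93 µM

From v = Vmax[S]/(Km+[S]), each point gives Vmax = v(Km+[S])/[S].
Equating: 7.03(Km+1.01)/1.01 = 15.0(Km+5.28)/5.28.
6.960·Km + 7.03 = 2.841·Km + 15.0, so (6.960 − 2.841)·Km = 15.0 − 7.03.
Km = 7.970/4.119 = 1.93 µM; then Vmax = 7.03(1.93+1.01)/1.01 = 20.5 μmol/min.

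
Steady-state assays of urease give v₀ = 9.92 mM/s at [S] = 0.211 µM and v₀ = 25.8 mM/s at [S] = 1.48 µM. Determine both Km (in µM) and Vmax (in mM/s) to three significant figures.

Km = 0.537 µM; Vmax = 35.2 mM/s

From v = Vmax[S]/(Km+[S]), each point gives Vmax = v(Km+[S])/[S].
Equating: 9.92(Km+0.211)/0.211 = 25.8(Km+1.48)/1.48.
47.01·Km + 9.92 = 17.43·Km + 25.8, so (47.01 − 17.43)·Km = 25.8 − 9.92.
Km = 15.88/29.58 = 0.537 µM; then Vmax = 9.92(0.537+0.211)/0.211 = 35.2 mM/s.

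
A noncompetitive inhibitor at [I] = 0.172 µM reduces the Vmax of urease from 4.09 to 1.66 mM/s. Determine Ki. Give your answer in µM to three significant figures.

0.117 µM

Noncompetitive: Vmax,app = Vmax/α with α = 1 + [I]/Ki.
α = Vmax/Vmax,app = 4.09/1.66 = 2.464.
Since α = 1 + [I]/Ki, [I]/Ki = 2.464 − 1 = 1.464 and Ki = 0.172/1.464 = 0.117 µM.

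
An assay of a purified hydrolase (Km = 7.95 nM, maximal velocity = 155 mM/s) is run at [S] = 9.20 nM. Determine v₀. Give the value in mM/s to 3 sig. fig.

[S]/(Km+[S]) = 9.20/17.15 = 0.5364, the fractional saturation.
v = 0.5364 × Vmax = 0.5364 × 155 = 83.1 mM/s.

83.1 mM/s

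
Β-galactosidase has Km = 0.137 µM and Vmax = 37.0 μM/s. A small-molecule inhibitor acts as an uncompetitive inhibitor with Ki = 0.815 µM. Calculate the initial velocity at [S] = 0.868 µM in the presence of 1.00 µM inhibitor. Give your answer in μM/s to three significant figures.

15.5 μM/s

With α = 1 + [I]/Ki = 1 + 1.00/0.815 = 2.227, the uncompetitive rate law is v = (Vmax/α)·[S] / (Km/α + [S]).
v = (37.0/2.227)×0.868 / (0.137/2.227 + 0.868) = 14.42/0.9295 = 15.5 μM/s.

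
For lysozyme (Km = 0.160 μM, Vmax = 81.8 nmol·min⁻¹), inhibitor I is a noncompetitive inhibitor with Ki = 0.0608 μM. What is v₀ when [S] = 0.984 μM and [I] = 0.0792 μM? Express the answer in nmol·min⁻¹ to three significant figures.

α = 1 + [I]/Ki = 1 + 0.0792/0.0608 = 2.303.
For a noncompetitive inhibitor, Vmax is reduced to Vmax/α while Km is unchanged: Km,app = 0.160 μM, Vmax,app = 35.5 nmol·min⁻¹.
v = Vmax,app·[S]/(Km,app + [S]) = 35.5 × 0.984/(0.160 + 0.984) = 30.6 nmol·min⁻¹.

30.6 nmol·min⁻¹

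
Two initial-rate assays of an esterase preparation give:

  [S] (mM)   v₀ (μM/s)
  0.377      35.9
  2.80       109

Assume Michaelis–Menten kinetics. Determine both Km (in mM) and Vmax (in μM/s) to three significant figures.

Km = 1.30 mM; Vmax = 160 μM/s

In reciprocal form, 1/v = (Km/Vmax)·(1/[S]) + 1/Vmax. The two points give (1/[S], 1/v) = (2.653, 0.02786) and (0.3571, 0.009174).
Slope = (0.02786 − 0.009174)/(2.653 − 0.3571) = 0.008138; intercept = 0.02786 − 0.008138×2.653 = 0.006268.
Vmax = 1/intercept = 160 μM/s; Km = slope × Vmax = 0.008138 × 160 = 1.30 mM.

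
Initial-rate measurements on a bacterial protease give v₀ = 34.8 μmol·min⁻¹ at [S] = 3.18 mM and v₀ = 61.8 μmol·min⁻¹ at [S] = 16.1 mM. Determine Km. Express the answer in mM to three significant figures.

3.80 mM

From v = Vmax[S]/(Km+[S]), each point gives Vmax = v(Km+[S])/[S].
Equating: 34.8(Km+3.18)/3.18 = 61.8(Km+16.1)/16.1.
10.94·Km + 34.8 = 3.839·Km + 61.8, so (10.94 − 3.839)·Km = 61.8 − 34.8.
Km = 27.00/7.105 = 3.80 mM; then Vmax = 34.8(3.80+3.18)/3.18 = 76.4 μmol·min⁻¹.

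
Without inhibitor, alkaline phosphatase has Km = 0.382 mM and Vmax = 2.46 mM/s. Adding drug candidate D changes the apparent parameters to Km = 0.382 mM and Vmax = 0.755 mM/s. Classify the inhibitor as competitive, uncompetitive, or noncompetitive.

Vmax decreases (2.46 → 0.755 mM/s) while Km is unchanged — pure noncompetitive inhibition.

noncompetitive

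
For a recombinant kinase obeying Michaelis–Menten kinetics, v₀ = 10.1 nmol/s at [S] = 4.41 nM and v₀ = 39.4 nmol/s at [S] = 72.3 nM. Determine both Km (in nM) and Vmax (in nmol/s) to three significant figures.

Km = 16.8 nM; Vmax = 48.5 nmol/s

In reciprocal form, 1/v = (Km/Vmax)·(1/[S]) + 1/Vmax. The two points give (1/[S], 1/v) = (0.2268, 0.09901) and (0.01383, 0.02538).
Slope = (0.09901 − 0.02538)/(0.2268 − 0.01383) = 0.3458; intercept = 0.09901 − 0.3458×0.2268 = 0.02060.
Vmax = 1/intercept = 48.5 nmol/s; Km = slope × Vmax = 0.3458 × 48.5 = 16.8 nM.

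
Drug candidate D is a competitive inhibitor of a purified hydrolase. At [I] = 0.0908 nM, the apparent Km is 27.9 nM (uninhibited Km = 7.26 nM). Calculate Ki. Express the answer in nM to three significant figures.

Competitive: Km,app = α·Km with α = 1 + [I]/Ki.
α = Km,app/Km = 27.9/7.26 = 3.843.
Since α = 1 + [I]/Ki, [I]/Ki = 3.843 − 1 = 2.843 and Ki = 0.0908/2.843 = 0.0319 nM.

0.0319 nM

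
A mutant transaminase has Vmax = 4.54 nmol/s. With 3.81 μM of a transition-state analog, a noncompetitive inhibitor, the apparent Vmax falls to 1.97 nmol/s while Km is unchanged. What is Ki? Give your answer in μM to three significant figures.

Noncompetitive: Vmax,app = Vmax/α with α = 1 + [I]/Ki.
α = Vmax/Vmax,app = 4.54/1.97 = 2.305.
Ki = [I]/(α − 1) = 3.81/1.305 = 2.92 μM.

2.92 μM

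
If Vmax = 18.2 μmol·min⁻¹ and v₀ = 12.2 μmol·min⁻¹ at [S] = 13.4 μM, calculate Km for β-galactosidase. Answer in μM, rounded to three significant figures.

6.59 μM

From v = Vmax[S]/(Km+[S]), Km = [S](Vmax − v)/v.
Km = 13.4 × (18.2 − 12.2) / 12.2 = 80.40/12.2 = 6.59 μM.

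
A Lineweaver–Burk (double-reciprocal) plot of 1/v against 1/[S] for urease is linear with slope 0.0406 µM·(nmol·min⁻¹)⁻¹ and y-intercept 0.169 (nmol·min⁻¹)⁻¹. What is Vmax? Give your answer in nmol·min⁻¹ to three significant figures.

5.92 nmol·min⁻¹

The y-intercept of a Lineweaver–Burk plot equals 1/Vmax, so Vmax = 1/0.169 = 5.92 nmol·min⁻¹.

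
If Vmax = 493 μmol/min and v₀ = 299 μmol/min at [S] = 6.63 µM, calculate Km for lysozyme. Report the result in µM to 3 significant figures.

4.30 µM

From v = Vmax[S]/(Km+[S]), Km = [S](Vmax − v)/v.
Km = 6.63 × (493 − 299) / 299 = 1286/299 = 4.30 µM.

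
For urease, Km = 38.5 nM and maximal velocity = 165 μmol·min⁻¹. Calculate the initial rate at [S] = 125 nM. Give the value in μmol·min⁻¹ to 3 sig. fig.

126 μmol·min⁻¹

v = Vmax·[S]/(Km + [S]) = 165 × 125 / (38.5 + 125)
  = 20620 / 163.5 = 126 μmol·min⁻¹.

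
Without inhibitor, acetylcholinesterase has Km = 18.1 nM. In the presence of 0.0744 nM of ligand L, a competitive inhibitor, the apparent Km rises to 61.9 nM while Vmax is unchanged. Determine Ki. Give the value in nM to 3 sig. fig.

Competitive: Km,app = α·Km with α = 1 + [I]/Ki.
α = Km,app/Km = 61.9/18.1 = 3.420.
Ki = [I]/(α − 1) = 0.0744/2.420 = 0.0307 nM.

0.0307 nM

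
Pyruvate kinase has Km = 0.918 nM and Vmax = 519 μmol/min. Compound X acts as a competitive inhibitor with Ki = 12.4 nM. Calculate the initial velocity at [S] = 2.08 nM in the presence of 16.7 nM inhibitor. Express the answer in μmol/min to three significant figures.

With α = 1 + [I]/Ki = 1 + 16.7/12.4 = 2.347, the competitive rate law is v = Vmax[S] / (αKm + [S]).
v = 519×2.08 / (2.347×0.918 + 2.08) = 1080/4.234 = 255 μmol/min.

255 μmol/min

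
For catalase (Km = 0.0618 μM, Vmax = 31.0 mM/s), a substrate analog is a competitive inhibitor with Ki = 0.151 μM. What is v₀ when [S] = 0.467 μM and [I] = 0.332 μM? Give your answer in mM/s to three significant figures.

21.8 mM/s

α = 1 + [I]/Ki = 1 + 0.332/0.151 = 3.199.
For a competitive inhibitor, Vmax is unchanged and the apparent Km becomes α·Km: Km,app = 0.198 μM, Vmax,app = 31.0 mM/s.
v = Vmax,app·[S]/(Km,app + [S]) = 31.0 × 0.467/(0.198 + 0.467) = 21.8 mM/s.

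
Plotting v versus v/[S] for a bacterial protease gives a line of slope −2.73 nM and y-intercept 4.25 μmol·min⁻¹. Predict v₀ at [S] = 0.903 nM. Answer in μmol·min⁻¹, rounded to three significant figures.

In the Eadie–Hofstee form v = Vmax − Km·(v/[S]), the slope is −Km and the intercept is Vmax, so Km = 2.73 nM and Vmax = 4.25 μmol·min⁻¹.
v = 4.25 × 0.903/(2.73 + 0.903) = 1.06 μmol·min⁻¹.

1.06 μmol·min⁻¹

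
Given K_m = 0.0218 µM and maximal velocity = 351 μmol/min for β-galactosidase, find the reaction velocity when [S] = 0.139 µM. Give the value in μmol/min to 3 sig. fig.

303 μmol/min

[S]/(Km+[S]) = 0.139/0.1608 = 0.8644, the fractional saturation.
v = 0.8644 × Vmax = 0.8644 × 351 = 303 μmol/min.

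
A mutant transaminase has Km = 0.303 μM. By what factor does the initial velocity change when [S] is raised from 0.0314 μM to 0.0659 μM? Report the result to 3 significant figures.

The fractional saturations are [S]/(Km+[S]) = 0.0314/0.3344 = 0.09390 and 0.0659/0.3689 = 0.1786.
v₂/v₁ is just their ratio: 0.1786/0.09390 = 1.90.

1.90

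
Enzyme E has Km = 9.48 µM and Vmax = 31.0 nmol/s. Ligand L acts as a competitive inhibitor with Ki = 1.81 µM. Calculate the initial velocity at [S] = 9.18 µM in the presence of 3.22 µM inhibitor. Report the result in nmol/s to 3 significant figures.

With α = 1 + [I]/Ki = 1 + 3.22/1.81 = 2.779, the competitive rate law is v = Vmax[S] / (αKm + [S]).
v = 31.0×9.18 / (2.779×9.48 + 9.18) = 284.6/35.52 = 8.01 nmol/s.

8.01 nmol/s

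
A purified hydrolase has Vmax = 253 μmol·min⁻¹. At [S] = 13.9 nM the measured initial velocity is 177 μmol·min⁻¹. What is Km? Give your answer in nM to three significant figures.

From v = Vmax[S]/(Km+[S]), Km = [S](Vmax − v)/v.
Km = 13.9 × (253 − 177) / 177 = 1056/177 = 5.97 nM.

5.97 nM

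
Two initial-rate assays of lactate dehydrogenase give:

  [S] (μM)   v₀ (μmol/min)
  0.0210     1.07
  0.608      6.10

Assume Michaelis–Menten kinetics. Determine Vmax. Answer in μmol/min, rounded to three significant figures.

7.33 μmol/min

From v = Vmax[S]/(Km+[S]), each point gives Vmax = v(Km+[S])/[S].
Equating: 1.07(Km+0.0210)/0.0210 = 6.10(Km+0.608)/0.608.
50.95·Km + 1.07 = 10.03·Km + 6.10, so (50.95 − 10.03)·Km = 6.10 − 1.07.
Km = 5.030/40.92 = 0.123 μM; then Vmax = 1.07(0.123+0.0210)/0.0210 = 7.33 μmol/min.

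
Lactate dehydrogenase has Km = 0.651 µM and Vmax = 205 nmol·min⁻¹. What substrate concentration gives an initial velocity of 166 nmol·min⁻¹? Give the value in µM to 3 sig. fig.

Rearranging v = Vmax[S]/(Km+[S]) gives [S] = Km·v/(Vmax − v).
[S] = 0.651 × 166 / (205 − 166) = 108.1/39.00 = 2.77 µM.

2.77 µM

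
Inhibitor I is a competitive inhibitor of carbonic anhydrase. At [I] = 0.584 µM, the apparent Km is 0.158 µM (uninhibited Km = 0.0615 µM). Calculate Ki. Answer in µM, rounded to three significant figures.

Competitive: Km,app = α·Km with α = 1 + [I]/Ki.
α = Km,app/Km = 0.158/0.0615 = 2.569.
Ki = [I]/(α − 1) = 0.584/1.569 = 0.372 µM.

0.372 µM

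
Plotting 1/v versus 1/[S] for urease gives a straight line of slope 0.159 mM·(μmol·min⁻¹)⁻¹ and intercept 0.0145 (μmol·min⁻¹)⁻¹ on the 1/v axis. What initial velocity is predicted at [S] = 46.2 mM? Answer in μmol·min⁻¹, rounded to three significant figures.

55.7 μmol·min⁻¹

The y-intercept is 1/Vmax, so Vmax = 1/0.0145 = 69.0 μmol·min⁻¹.
The slope is Km/Vmax, so Km = 0.159 × 69.0 = 11.0 mM.
Then v = 69.0 × 46.2/(11.0 + 46.2) = 55.7 μmol·min⁻¹.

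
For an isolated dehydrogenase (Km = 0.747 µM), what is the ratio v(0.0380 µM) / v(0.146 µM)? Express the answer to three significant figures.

Since Vmax cancels, v₂/v₁ = [S]₂(Km+[S]₁) / [S]₁(Km+[S]₂).
= 0.0380×(0.747+0.146) / (0.146×(0.747+0.0380)) = 0.03393/0.1146 = 0.296.

0.296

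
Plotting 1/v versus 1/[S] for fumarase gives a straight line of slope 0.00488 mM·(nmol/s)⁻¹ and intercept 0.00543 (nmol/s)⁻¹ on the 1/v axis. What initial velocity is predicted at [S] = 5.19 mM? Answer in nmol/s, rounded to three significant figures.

157 nmol/s

The y-intercept is 1/Vmax, so Vmax = 1/0.00543 = 184 nmol/s.
The slope is Km/Vmax, so Km = 0.00488 × 184 = 0.899 mM.
Then v = 184 × 5.19/(0.899 + 5.19) = 157 nmol/s.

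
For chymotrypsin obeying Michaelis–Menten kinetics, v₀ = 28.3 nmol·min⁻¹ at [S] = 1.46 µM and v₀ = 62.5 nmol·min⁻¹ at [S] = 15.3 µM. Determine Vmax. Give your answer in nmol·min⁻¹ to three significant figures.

In reciprocal form, 1/v = (Km/Vmax)·(1/[S]) + 1/Vmax. The two points give (1/[S], 1/v) = (0.6849, 0.03534) and (0.06536, 0.01600).
Slope = (0.03534 − 0.01600)/(0.6849 − 0.06536) = 0.03121; intercept = 0.03534 − 0.03121×0.6849 = 0.01396.
Vmax = 1/intercept = 71.6 nmol·min⁻¹; Km = slope × Vmax = 0.03121 × 71.6 = 2.24 µM.

71.6 nmol·min⁻¹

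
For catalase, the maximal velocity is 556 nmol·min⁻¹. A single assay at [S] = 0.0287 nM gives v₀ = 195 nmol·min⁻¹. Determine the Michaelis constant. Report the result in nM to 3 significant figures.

From v = Vmax[S]/(Km+[S]), Km = [S](Vmax − v)/v.
Km = 0.0287 × (556 − 195) / 195 = 10.36/195 = 0.0531 nM.

0.0531 nM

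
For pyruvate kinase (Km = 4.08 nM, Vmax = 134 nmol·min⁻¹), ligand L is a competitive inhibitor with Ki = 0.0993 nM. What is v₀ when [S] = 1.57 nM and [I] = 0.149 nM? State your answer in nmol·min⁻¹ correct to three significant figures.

17.9 nmol·min⁻¹

α = 1 + [I]/Ki = 1 + 0.149/0.0993 = 2.501.
For a competitive inhibitor, Vmax is unchanged and the apparent Km becomes α·Km: Km,app = 10.2 nM, Vmax,app = 134 nmol·min⁻¹.
v = Vmax,app·[S]/(Km,app + [S]) = 134 × 1.57/(10.2 + 1.57) = 17.9 nmol·min⁻¹.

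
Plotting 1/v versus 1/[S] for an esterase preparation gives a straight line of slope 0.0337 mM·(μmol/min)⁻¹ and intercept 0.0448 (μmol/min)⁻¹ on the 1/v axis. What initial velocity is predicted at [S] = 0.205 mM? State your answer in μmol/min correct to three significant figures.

4.78 μmol/min

The y-intercept is 1/Vmax, so Vmax = 1/0.0448 = 22.3 μmol/min.
The slope is Km/Vmax, so Km = 0.0337 × 22.3 = 0.752 mM.
Then v = 22.3 × 0.205/(0.752 + 0.205) = 4.78 μmol/min.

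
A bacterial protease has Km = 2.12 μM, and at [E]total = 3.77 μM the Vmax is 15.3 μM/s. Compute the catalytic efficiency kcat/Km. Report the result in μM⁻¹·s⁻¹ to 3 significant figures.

kcat = Vmax/[E]total = 15.3/3.77 = 4.06 s⁻¹.
kcat/Km = 4.06/2.12 = 1.91 μM⁻¹·s⁻¹.

1.91 μM⁻¹·s⁻¹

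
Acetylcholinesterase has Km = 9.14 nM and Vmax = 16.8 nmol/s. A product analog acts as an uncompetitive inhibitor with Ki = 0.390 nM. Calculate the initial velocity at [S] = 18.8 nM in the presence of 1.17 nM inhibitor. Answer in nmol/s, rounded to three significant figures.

3.74 nmol/s

With α = 1 + [I]/Ki = 1 + 1.17/0.390 = 4.000, the uncompetitive rate law is v = (Vmax/α)·[S] / (Km/α + [S]).
v = (16.8/4.000)×18.8 / (9.14/4.000 + 18.8) = 78.96/21.08 = 3.74 nmol/s.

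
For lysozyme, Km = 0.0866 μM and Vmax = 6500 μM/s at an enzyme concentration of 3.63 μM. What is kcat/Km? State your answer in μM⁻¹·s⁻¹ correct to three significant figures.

20700 μM⁻¹·s⁻¹

kcat = Vmax/[E]total = 6500/3.63 = 1790 s⁻¹.
kcat/Km = 1790/0.0866 = 20700 μM⁻¹·s⁻¹.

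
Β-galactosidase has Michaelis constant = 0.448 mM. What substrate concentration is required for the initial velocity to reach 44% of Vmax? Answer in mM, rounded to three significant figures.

v/Vmax = [S]/(Km+[S]) = 0.44, so [S] = Km·0.44/(1 − 0.44) = 0.448 × 0.7857.
[S] = 0.352 mM.

0.352 mM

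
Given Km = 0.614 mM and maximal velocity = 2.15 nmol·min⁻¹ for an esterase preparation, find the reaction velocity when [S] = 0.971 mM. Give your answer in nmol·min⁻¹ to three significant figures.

1.32 nmol·min⁻¹

[S]/(Km+[S]) = 0.971/1.585 = 0.6126, the fractional saturation.
v = 0.6126 × Vmax = 0.6126 × 2.15 = 1.32 nmol·min⁻¹.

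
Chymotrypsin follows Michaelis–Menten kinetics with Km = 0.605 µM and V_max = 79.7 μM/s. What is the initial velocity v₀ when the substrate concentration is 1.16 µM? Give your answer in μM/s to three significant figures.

[S]/(Km+[S]) = 1.16/1.765 = 0.6572, the fractional saturation.
v = 0.6572 × Vmax = 0.6572 × 79.7 = 52.4 μM/s.

52.4 μM/s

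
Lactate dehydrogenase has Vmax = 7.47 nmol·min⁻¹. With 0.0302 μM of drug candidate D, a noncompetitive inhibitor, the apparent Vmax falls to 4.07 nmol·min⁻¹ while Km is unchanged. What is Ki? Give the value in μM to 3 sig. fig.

0.0362 μM

Noncompetitive: Vmax,app = Vmax/α with α = 1 + [I]/Ki.
α = Vmax/Vmax,app = 7.47/4.07 = 1.835.
Ki = [I]/(α − 1) = 0.0302/0.8354 = 0.0362 μM.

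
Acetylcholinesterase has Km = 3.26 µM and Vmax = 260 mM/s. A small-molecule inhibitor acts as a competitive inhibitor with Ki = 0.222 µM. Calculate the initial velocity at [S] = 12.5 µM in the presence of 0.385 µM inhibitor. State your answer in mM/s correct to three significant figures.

152 mM/s

With α = 1 + [I]/Ki = 1 + 0.385/0.222 = 2.734, the competitive rate law is v = Vmax[S] / (αKm + [S]).
v = 260×12.5 / (2.734×3.26 + 12.5) = 3250/21.41 = 152 mM/s.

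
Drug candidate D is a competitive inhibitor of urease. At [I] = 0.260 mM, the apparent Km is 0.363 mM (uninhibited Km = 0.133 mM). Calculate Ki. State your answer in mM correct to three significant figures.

Competitive: Km,app = α·Km with α = 1 + [I]/Ki.
α = Km,app/Km = 0.363/0.133 = 2.729.
Ki = [I]/(α − 1) = 0.260/1.729 = 0.150 mM.

0.150 mM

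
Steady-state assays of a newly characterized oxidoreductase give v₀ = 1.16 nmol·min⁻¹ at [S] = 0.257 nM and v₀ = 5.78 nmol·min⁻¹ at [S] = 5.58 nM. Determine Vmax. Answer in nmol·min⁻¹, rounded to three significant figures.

7.16 nmol·min⁻¹

In reciprocal form, 1/v = (Km/Vmax)·(1/[S]) + 1/Vmax. The two points give (1/[S], 1/v) = (3.891, 0.8621) and (0.1792, 0.1730).
Slope = (0.8621 − 0.1730)/(3.891 − 0.1792) = 0.1856; intercept = 0.8621 − 0.1856×3.891 = 0.1397.
Vmax = 1/intercept = 7.16 nmol·min⁻¹; Km = slope × Vmax = 0.1856 × 7.16 = 1.33 nM.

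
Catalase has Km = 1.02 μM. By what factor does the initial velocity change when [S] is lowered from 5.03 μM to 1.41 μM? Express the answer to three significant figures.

0.698

Since Vmax cancels, v₂/v₁ = [S]₂(Km+[S]₁) / [S]₁(Km+[S]₂).
= 1.41×(1.02+5.03) / (5.03×(1.02+1.41)) = 8.530/12.22 = 0.698.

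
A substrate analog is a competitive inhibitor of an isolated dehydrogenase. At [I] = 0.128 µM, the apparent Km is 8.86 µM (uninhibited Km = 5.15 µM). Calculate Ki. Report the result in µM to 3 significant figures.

0.178 µM

Competitive: Km,app = α·Km with α = 1 + [I]/Ki.
α = Km,app/Km = 8.86/5.15 = 1.720.
Since α = 1 + [I]/Ki, [I]/Ki = 1.720 − 1 = 0.7204 and Ki = 0.128/0.7204 = 0.178 µM.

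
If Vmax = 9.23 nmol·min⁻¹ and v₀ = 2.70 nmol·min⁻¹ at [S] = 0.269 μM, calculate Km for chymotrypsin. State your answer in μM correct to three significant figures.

v/Vmax = 2.70/9.23 = 0.2925 = [S]/(Km+[S]).
So Km + [S] = [S]/0.2925 = 0.9196 μM, giving Km = 0.9196 − 0.269 = 0.651 μM.

0.651 μM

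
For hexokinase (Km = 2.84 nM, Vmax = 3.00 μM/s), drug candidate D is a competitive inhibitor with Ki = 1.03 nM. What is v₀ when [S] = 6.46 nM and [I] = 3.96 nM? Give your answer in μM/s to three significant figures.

With α = 1 + [I]/Ki = 1 + 3.96/1.03 = 4.845, the competitive rate law is v = Vmax[S] / (αKm + [S]).
v = 3.00×6.46 / (4.845×2.84 + 6.46) = 19.38/20.22 = 0.959 μM/s.

0.959 μM/s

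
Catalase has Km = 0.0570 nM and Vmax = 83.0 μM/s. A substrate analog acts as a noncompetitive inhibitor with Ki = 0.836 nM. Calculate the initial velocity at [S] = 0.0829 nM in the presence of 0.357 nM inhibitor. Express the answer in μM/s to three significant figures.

With α = 1 + [I]/Ki = 1 + 0.357/0.836 = 1.427, the noncompetitive rate law is v = (Vmax/α)·[S] / (Km + [S]).
v = (83.0/1.427)×0.0829 / (0.0570 + 0.0829) = 4.822/0.1399 = 34.5 μM/s.

34.5 μM/s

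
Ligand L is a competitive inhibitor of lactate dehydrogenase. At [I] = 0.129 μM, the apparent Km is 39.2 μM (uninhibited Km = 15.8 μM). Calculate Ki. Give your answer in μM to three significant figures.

Competitive: Km,app = α·Km with α = 1 + [I]/Ki.
α = Km,app/Km = 39.2/15.8 = 2.481.
Since α = 1 + [I]/Ki, [I]/Ki = 2.481 − 1 = 1.481 and Ki = 0.129/1.481 = 0.0871 μM.

0.0871 μM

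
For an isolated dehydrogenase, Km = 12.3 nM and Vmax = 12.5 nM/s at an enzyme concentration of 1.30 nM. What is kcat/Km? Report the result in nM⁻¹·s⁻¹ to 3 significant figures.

kcat = Vmax/[E]total = 12.5/1.30 = 9.62 s⁻¹.
kcat/Km = 9.62/12.3 = 0.782 nM⁻¹·s⁻¹.

0.782 nM⁻¹·s⁻¹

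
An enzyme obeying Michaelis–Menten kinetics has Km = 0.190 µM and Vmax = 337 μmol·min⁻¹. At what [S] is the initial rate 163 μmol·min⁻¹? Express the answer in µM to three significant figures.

The required fractional saturation is v/Vmax = 163/337 = 0.4837.
Then [S]/(Km+[S]) = 0.4837 ⇒ [S] = 0.190 × 0.4837/(1 − 0.4837) = 0.178 µM.

0.178 µM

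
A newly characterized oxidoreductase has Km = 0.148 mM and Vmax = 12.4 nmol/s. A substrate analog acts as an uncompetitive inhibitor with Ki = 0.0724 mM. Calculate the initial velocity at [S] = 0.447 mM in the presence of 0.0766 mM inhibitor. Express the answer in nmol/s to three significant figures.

With α = 1 + [I]/Ki = 1 + 0.0766/0.0724 = 2.058, the uncompetitive rate law is v = (Vmax/α)·[S] / (Km/α + [S]).
v = (12.4/2.058)×0.447 / (0.148/2.058 + 0.447) = 2.693/0.5189 = 5.19 nmol/s.

5.19 nmol/s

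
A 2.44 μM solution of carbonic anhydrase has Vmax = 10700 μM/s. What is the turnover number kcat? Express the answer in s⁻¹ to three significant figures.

kcat = Vmax/[E]total = 10700 μM/s / 2.44 μM = 4390 s⁻¹.

4390 s⁻¹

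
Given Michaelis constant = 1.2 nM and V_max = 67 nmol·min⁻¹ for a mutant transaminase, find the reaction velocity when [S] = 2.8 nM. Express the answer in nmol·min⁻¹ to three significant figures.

v = Vmax·[S]/(Km + [S]) = 67 × 2.8 / (1.2 + 2.8)
  = 187.6 / 4.000 = 46.9 nmol·min⁻¹.

46.9 nmol·min⁻¹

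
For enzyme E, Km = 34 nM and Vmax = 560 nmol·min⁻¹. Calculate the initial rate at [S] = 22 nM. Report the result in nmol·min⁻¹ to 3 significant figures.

220 nmol·min⁻¹

[S]/(Km+[S]) = 22/56.00 = 0.3929, the fractional saturation.
v = 0.3929 × Vmax = 0.3929 × 560 = 220 nmol·min⁻¹.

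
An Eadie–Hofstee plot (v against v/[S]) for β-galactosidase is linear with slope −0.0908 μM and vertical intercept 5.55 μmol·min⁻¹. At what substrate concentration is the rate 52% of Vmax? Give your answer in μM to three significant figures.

The Eadie–Hofstee slope gives Km = 0.0908 μM (slope = −Km).
v/Vmax = [S]/(Km+[S]) = 0.52 ⇒ [S] = Km·0.52/(1−0.52) = 0.0908 × 1.083 = 0.0984 μM.

0.0984 μM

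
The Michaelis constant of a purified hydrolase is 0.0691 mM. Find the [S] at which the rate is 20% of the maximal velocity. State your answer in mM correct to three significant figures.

0.0173 mM

v/Vmax = [S]/(Km+[S]) = 0.2, so [S] = Km·0.2/(1 − 0.2) = 0.0691 × 0.2500.
[S] = 0.0173 mM.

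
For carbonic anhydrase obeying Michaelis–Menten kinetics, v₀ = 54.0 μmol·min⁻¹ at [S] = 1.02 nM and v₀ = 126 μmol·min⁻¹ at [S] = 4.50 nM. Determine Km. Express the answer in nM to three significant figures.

2.89 nM

From v = Vmax[S]/(Km+[S]), each point gives Vmax = v(Km+[S])/[S].
Equating: 54.0(Km+1.02)/1.02 = 126(Km+4.50)/4.50.
52.94·Km + 54.0 = 28.00·Km + 126, so (52.94 − 28.00)·Km = 126 − 54.0.
Km = 72.00/24.94 = 2.89 nM; then Vmax = 54.0(2.89+1.02)/1.02 = 207 μmol·min⁻¹.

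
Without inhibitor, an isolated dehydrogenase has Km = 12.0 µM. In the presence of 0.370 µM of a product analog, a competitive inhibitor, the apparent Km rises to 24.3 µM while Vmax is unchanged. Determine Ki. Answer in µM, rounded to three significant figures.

0.361 µM

Competitive: Km,app = α·Km with α = 1 + [I]/Ki.
α = Km,app/Km = 24.3/12.0 = 2.025.
Since α = 1 + [I]/Ki, [I]/Ki = 2.025 − 1 = 1.025 and Ki = 0.370/1.025 = 0.361 µM.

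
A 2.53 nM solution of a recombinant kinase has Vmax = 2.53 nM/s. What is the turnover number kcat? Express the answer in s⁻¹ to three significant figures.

kcat = Vmax/[E]total = 2.53 nM/s / 2.53 nM = 1.00 s⁻¹.

1.00 s⁻¹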